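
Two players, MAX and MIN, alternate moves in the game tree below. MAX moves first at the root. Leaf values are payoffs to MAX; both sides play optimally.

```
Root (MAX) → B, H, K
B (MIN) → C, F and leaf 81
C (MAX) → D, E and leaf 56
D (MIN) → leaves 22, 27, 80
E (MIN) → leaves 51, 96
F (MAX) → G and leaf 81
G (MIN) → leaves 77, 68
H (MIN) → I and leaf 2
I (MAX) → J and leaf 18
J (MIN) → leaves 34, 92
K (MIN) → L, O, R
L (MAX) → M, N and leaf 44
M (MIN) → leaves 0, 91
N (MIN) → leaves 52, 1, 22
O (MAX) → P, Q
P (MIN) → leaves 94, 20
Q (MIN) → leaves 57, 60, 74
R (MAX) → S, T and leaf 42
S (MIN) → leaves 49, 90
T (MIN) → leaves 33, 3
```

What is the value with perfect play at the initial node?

56

D (MIN): min(22, 27, 80) = 22
E (MIN): min(51, 96) = 51
C (MAX): max(22, 51, 56) = 56
G (MIN): min(77, 68) = 68
F (MAX): max(68, 81) = 81
B (MIN): min(56, 81, 81) = 56
J (MIN): min(34, 92) = 34
I (MAX): max(34, 18) = 34
H (MIN): min(34, 2) = 2
M (MIN): min(0, 91) = 0
N (MIN): min(52, 1, 22) = 1
L (MAX): max(0, 1, 44) = 44
P (MIN): min(94, 20) = 20
Q (MIN): min(57, 60, 74) = 57
O (MAX): max(20, 57) = 57
S (MIN): min(49, 90) = 49
T (MIN): min(33, 3) = 3
R (MAX): max(49, 3, 42) = 49
K (MIN): min(44, 57, 49) = 44
Root (MAX): max(56, 2, 44) = 56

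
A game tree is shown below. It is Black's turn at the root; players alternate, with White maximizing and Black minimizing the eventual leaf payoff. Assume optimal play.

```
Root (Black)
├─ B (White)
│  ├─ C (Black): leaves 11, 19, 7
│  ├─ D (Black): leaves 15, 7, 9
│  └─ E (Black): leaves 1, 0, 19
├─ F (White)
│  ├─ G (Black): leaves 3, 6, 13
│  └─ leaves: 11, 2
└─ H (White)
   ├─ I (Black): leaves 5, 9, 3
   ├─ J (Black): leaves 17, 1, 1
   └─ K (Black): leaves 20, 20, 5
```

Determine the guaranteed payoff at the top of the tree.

C (Black): min(11, 19, 7) = 7
D (Black): min(15, 7, 9) = 7
E (Black): min(1, 0, 19) = 0
B (White): max(7, 7, 0) = 7
G (Black): min(3, 6, 13) = 3
F (White): max(3, 11, 2) = 11
I (Black): min(5, 9, 3) = 3
J (Black): min(17, 1, 1) = 1
K (Black): min(20, 20, 5) = 5
H (White): max(3, 1, 5) = 5
Root (Black): min(7, 11, 5) = 5

5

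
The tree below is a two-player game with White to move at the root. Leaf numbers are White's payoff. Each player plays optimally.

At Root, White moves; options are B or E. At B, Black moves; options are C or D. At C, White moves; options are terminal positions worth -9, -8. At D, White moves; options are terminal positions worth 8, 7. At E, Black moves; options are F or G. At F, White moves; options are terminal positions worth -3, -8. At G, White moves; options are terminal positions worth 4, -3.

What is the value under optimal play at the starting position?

-3

C (White): max(-9, -8) = -8
D (White): max(8, 7) = 8
B (Black): min(-8, 8) = -8
F (White): max(-3, -8) = -3
G (White): max(4, -3) = 4
E (Black): min(-3, 4) = -3
Root (White): max(-8, -3) = -3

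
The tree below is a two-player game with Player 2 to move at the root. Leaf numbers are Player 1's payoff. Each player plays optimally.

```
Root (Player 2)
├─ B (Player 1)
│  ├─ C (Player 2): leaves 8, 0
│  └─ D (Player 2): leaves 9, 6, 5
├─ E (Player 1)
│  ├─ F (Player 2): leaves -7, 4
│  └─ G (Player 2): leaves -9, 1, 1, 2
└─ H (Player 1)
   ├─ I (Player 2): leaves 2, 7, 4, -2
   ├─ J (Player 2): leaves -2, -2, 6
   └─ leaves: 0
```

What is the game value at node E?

-7

F: min(-7, 4) = -7
G: min(-9, 1, 1, 2) = -9
E: max(-7, -9) = -7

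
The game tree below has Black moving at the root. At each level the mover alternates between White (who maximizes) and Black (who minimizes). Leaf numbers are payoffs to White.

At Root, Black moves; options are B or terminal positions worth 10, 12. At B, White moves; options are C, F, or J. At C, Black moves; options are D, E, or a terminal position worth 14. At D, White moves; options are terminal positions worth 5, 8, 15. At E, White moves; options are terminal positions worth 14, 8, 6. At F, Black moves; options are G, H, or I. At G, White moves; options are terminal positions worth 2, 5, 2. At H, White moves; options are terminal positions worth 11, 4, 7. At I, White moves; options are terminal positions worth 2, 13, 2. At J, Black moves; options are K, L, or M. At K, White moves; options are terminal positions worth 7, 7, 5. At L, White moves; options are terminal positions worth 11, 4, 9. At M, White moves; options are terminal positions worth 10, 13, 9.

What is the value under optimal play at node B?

D: max(5, 8, 15) = 15
E: max(14, 8, 6) = 14
C: min(15, 14, 14) = 14
G: max(2, 5, 2) = 5
H: max(11, 4, 7) = 11
I: max(2, 13, 2) = 13
F: min(5, 11, 13) = 5
K: max(7, 7, 5) = 7
L: max(11, 4, 9) = 11
M: max(10, 13, 9) = 13
J: min(7, 11, 13) = 7
B: max(14, 5, 7) = 14

14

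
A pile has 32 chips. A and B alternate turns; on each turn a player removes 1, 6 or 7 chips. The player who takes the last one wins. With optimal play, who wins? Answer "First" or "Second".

First

Positions where the player to move wins (W) vs loses (L):
i:   0  1  2  3  4  5  6  7  8  9 10 11 12 13 14 15 16 17 18 19 20 21 22 23 24 25 26 27 28 29 30 31 32
     L  W  L  W  L  W  W  W  W  W  W  W  L  W  L  W  L  W  W  W  W  W  W  W  L  W  L  W  L  W  W  W  W
Position 32 is W, so the first player wins.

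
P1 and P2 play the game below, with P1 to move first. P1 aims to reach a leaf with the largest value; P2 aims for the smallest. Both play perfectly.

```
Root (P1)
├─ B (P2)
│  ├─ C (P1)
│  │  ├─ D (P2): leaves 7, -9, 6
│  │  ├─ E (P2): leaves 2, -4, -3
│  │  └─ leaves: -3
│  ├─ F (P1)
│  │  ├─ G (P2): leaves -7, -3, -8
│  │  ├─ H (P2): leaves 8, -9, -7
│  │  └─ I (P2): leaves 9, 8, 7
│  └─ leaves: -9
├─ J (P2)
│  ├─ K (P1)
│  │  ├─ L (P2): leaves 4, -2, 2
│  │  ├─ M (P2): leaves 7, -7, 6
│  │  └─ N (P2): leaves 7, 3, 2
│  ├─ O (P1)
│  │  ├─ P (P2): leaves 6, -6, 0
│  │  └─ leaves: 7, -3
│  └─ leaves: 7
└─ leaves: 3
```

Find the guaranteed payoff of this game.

3

D (P2): min(7, -9, 6) = -9
E (P2): min(2, -4, -3) = -4
C (P1): max(-9, -4, -3) = -3
G (P2): min(-7, -3, -8) = -8
H (P2): min(8, -9, -7) = -9
I (P2): min(9, 8, 7) = 7
F (P1): max(-8, -9, 7) = 7
B (P2): min(-3, 7, -9) = -9
L (P2): min(4, -2, 2) = -2
M (P2): min(7, -7, 6) = -7
N (P2): min(7, 3, 2) = 2
K (P1): max(-2, -7, 2) = 2
P (P2): min(6, -6, 0) = -6
O (P1): max(-6, 7, -3) = 7
J (P2): min(2, 7, 7) = 2
Root (P1): max(-9, 2, 3) = 3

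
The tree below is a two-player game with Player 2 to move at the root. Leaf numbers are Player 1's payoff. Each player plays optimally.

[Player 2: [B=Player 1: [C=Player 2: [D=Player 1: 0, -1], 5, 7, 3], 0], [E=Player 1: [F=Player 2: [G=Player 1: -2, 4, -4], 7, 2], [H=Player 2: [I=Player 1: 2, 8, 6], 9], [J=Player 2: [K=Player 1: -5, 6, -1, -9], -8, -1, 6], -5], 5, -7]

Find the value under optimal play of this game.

-7

D (Player 1): max(0, -1) = 0
C (Player 2): min(0, 5, 7, 3) = 0
B (Player 1): max(0, 0) = 0
G (Player 1): max(-2, 4, -4) = 4
F (Player 2): min(4, 7, 2) = 2
I (Player 1): max(2, 8, 6) = 8
H (Player 2): min(8, 9) = 8
K (Player 1): max(-5, 6, -1, -9) = 6
J (Player 2): min(6, -8, -1, 6) = -8
E (Player 1): max(2, 8, -8, -5) = 8
Root (Player 2): min(0, 8, 5, -7) = -7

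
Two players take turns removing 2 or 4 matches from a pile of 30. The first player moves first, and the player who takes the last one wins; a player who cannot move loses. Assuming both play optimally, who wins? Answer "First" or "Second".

Second

Mark each pile size as W (mover wins) or L (mover loses):
i:   0  1  2  3  4  5  6  7  8  9 10 11 12 13 14 15 16 17 18 19 20 21 22 23 24 25 26 27 28 29 30
     L  L  W  W  W  W  L  L  W  W  W  W  L  L  W  W  W  W  L  L  W  W  W  W  L  L  W  W  W  W  L
Position 30 is L, so the second player wins.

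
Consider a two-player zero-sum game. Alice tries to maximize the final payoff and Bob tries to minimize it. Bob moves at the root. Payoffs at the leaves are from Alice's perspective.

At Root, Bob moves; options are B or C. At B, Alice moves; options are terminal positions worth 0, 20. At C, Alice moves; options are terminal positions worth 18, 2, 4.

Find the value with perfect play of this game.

18

B (Alice): max(0, 20) = 20
C (Alice): max(18, 2, 4) = 18
Root (Bob): min(20, 18) = 18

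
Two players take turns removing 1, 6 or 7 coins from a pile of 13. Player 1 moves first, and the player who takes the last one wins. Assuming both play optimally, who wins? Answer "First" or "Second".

i:   0  1  2  3  4  5  6  7  8  9 10 11 12 13
     L  W  L  W  L  W  W  W  W  W  W  W  L  W
Position 13 is W, so the first player wins.

First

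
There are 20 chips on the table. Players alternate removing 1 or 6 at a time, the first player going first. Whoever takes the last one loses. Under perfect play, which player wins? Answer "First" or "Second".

First

i:   0  1  2  3  4  5  6  7  8  9 10 11 12 13 14 15 16 17 18 19 20
     W  L  W  L  W  L  W  W  L  W  L  W  L  W  W  L  W  L  W  L  W
Position 20 is W, so the first player wins.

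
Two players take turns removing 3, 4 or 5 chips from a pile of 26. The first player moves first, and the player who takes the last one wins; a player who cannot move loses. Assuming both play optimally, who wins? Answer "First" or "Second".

i:   0  1  2  3  4  5  6  7  8  9 10 11 12 13 14 15 16 17 18 19 20 21 22 23 24 25 26
     L  L  L  W  W  W  W  W  L  L  L  W  W  W  W  W  L  L  L  W  W  W  W  W  L  L  L
Position 26 is L, so the second player wins.

Second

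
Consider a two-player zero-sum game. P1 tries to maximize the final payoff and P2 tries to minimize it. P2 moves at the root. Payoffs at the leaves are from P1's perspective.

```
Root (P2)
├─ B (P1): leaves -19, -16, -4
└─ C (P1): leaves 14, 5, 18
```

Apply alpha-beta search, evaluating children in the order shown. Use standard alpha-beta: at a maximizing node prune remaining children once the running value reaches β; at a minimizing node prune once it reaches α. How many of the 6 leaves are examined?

B [α=-∞,β=+∞]: v=-4
C [α=-∞,β=-4]: v=14 after child 1 ≥ β → β-cutoff, skip 2
Root [α=-∞,β=+∞]: v=-4
Leaves evaluated: 4 of 6.

4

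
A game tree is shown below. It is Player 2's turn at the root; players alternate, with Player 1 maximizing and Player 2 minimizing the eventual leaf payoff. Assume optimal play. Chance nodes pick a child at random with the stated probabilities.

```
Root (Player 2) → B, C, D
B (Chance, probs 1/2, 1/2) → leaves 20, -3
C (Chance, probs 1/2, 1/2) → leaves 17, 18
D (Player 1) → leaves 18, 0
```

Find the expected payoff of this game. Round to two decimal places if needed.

B (Chance): 1/2·20 + 1/2·-3 = 8.5
C (Chance): 1/2·17 + 1/2·18 = 17.5
D (Player 1): max(18, 0) = 18
Root (Player 2): min(8.5, 17.5, 18) = 8.5

8.5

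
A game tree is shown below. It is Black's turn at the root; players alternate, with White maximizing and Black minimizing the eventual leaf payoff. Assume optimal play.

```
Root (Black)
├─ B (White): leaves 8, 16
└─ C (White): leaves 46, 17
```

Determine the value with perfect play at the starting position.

16

B (White): max(8, 16) = 16
C (White): max(46, 17) = 46
Root (Black): min(16, 46) = 16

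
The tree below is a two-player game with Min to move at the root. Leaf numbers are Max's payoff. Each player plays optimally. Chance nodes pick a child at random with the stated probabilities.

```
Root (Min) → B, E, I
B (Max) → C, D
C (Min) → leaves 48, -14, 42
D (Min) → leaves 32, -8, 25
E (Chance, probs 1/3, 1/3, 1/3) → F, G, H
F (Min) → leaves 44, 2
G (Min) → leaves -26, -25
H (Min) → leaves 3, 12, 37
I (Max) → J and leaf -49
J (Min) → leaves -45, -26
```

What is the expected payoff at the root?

-45

C (Min): min(48, -14, 42) = -14
D (Min): min(32, -8, 25) = -8
B (Max): max(-14, -8) = -8
F (Min): min(44, 2) = 2
G (Min): min(-26, -25) = -26
H (Min): min(3, 12, 37) = 3
E (Chance): 1/3·2 + 1/3·-26 + 1/3·3 = -7
J (Min): min(-45, -26) = -45
I (Max): max(-45, -49) = -45
Root (Min): min(-8, -7, -45) = -45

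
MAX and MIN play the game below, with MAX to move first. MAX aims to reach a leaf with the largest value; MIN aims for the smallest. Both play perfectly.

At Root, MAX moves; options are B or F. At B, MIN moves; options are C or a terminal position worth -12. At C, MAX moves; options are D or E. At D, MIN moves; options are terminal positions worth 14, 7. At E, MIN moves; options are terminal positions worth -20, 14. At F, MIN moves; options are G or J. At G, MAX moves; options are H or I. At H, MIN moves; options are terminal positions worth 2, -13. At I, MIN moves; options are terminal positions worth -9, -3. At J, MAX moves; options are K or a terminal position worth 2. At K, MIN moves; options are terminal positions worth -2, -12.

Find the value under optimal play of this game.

D (MIN): min(14, 7) = 7
E (MIN): min(-20, 14) = -20
C (MAX): max(7, -20) = 7
B (MIN): min(7, -12) = -12
H (MIN): min(2, -13) = -13
I (MIN): min(-9, -3) = -9
G (MAX): max(-13, -9) = -9
K (MIN): min(-2, -12) = -12
J (MAX): max(-12, 2) = 2
F (MIN): min(-9, 2) = -9
Root (MAX): max(-12, -9) = -9

-9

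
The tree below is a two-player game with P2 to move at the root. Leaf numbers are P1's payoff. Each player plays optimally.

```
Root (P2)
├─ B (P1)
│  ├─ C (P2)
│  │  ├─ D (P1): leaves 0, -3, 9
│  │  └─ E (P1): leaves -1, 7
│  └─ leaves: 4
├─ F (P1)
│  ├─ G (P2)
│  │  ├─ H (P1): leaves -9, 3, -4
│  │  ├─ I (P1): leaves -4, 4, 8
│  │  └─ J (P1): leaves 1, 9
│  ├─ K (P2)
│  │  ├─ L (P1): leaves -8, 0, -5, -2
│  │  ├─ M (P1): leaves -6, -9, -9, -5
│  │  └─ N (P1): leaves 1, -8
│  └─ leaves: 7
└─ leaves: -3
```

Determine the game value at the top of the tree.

-3

D (P1): max(0, -3, 9) = 9
E (P1): max(-1, 7) = 7
C (P2): min(9, 7) = 7
B (P1): max(7, 4) = 7
H (P1): max(-9, 3, -4) = 3
I (P1): max(-4, 4, 8) = 8
J (P1): max(1, 9) = 9
G (P2): min(3, 8, 9) = 3
L (P1): max(-8, 0, -5, -2) = 0
M (P1): max(-6, -9, -9, -5) = -5
N (P1): max(1, -8) = 1
K (P2): min(0, -5, 1) = -5
F (P1): max(3, -5, 7) = 7
Root (P2): min(7, 7, -3) = -3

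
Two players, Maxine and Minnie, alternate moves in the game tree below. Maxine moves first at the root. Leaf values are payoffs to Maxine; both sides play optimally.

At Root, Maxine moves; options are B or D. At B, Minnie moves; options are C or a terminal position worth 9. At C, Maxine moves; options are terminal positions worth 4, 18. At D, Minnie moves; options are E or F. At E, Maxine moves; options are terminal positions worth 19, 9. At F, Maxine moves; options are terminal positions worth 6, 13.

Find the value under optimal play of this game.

C (Maxine): max(4, 18) = 18
B (Minnie): min(18, 9) = 9
E (Maxine): max(19, 9) = 19
F (Maxine): max(6, 13) = 13
D (Minnie): min(19, 13) = 13
Root (Maxine): max(9, 13) = 13

13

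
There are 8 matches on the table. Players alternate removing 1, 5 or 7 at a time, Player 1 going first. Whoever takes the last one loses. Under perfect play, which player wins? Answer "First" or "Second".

i:   0  1  2  3  4  5  6  7  8
     W  L  W  L  W  L  W  L  W
Position 8 is W, so the first player wins.

First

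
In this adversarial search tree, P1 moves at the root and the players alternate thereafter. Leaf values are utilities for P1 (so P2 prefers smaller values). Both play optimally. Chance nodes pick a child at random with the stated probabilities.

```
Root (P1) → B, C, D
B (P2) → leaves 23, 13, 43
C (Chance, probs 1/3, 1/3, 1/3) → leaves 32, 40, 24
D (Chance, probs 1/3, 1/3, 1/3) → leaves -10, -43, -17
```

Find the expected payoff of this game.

32

B (P2): min(23, 13, 43) = 13
C (Chance): 1/3·32 + 1/3·40 + 1/3·24 = 32
D (Chance): 1/3·-10 + 1/3·-43 + 1/3·-17 = -23.33
Root (P1): max(13, 32, -23.33) = 32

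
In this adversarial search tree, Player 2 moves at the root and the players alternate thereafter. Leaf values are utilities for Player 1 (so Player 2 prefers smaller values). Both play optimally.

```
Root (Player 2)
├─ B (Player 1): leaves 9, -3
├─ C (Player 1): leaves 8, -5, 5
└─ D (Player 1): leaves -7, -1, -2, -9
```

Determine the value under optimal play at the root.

B (Player 1): max(9, -3) = 9
C (Player 1): max(8, -5, 5) = 8
D (Player 1): max(-7, -1, -2, -9) = -1
Root (Player 2): min(9, 8, -1) = -1

-1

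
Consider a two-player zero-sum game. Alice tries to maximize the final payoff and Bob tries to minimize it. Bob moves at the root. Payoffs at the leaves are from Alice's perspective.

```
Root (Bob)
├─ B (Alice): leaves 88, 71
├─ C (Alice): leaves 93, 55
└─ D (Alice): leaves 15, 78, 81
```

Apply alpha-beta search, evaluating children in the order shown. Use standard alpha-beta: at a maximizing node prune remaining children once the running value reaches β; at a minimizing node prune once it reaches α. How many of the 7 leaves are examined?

6

B [α=-∞,β=+∞]: v=88
C [α=-∞,β=88]: v=93 after child 1 ≥ β → β-cutoff, skip 1
D [α=-∞,β=88]: v=81
Root [α=-∞,β=+∞]: v=81
Leaves evaluated: 6 of 7.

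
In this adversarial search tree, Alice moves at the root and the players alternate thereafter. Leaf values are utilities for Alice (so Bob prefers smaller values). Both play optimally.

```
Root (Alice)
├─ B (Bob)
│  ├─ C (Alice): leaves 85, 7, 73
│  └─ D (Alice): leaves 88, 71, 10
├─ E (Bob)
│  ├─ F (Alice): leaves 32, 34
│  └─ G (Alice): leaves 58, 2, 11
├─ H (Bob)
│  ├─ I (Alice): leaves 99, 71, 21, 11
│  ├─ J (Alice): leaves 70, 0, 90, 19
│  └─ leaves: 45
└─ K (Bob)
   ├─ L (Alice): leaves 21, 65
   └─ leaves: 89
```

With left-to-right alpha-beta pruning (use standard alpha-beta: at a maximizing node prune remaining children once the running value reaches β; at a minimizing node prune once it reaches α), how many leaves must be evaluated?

17

C [α=-∞,β=+∞]: v=85
D [α=-∞,β=85]: v=88 after child 1 ≥ β → β-cutoff, skip 2
B [α=-∞,β=+∞]: v=85
F [α=85,β=+∞]: v=34
E [α=85,β=+∞]: v=34 after child 1 ≤ α → α-cutoff, skip 1
I [α=85,β=+∞]: v=99
J [α=85,β=99]: v=90
H [α=85,β=+∞]: v=45
L [α=85,β=+∞]: v=65
K [α=85,β=+∞]: v=65 after child 1 ≤ α → α-cutoff, skip 1
Root [α=-∞,β=+∞]: v=85
Leaves evaluated: 17 of 23.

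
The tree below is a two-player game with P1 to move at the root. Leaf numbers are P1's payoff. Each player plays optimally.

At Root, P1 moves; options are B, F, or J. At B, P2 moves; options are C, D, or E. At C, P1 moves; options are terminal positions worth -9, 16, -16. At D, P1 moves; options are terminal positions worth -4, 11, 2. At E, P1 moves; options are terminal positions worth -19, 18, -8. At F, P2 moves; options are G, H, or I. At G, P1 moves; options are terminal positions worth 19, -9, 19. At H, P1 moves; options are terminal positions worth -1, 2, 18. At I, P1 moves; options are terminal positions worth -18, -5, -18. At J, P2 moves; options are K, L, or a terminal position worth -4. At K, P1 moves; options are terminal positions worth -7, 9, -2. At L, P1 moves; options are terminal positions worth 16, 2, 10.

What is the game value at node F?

G: max(19, -9, 19) = 19
H: max(-1, 2, 18) = 18
I: max(-18, -5, -18) = -5
F: min(19, 18, -5) = -5

-5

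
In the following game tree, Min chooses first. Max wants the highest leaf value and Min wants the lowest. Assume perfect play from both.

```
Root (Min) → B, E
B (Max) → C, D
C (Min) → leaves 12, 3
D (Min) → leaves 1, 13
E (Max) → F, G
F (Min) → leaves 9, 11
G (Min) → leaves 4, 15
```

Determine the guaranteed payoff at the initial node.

3

C (Min): min(12, 3) = 3
D (Min): min(1, 13) = 1
B (Max): max(3, 1) = 3
F (Min): min(9, 11) = 9
G (Min): min(4, 15) = 4
E (Max): max(9, 4) = 9
Root (Min): min(3, 9) = 3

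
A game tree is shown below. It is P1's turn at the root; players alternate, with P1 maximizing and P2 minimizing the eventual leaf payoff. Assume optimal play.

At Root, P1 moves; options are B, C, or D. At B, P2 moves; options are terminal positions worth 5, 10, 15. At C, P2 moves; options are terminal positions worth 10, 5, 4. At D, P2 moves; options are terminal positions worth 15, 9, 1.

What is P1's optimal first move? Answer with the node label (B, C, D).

B (P2): min(5, 10, 15) = 5
C (P2): min(10, 5, 4) = 4
D (P2): min(15, 9, 1) = 1
Root (P1): max(5, 4, 1) = 5
P1 picks the child with the highest value: B (value 5).

B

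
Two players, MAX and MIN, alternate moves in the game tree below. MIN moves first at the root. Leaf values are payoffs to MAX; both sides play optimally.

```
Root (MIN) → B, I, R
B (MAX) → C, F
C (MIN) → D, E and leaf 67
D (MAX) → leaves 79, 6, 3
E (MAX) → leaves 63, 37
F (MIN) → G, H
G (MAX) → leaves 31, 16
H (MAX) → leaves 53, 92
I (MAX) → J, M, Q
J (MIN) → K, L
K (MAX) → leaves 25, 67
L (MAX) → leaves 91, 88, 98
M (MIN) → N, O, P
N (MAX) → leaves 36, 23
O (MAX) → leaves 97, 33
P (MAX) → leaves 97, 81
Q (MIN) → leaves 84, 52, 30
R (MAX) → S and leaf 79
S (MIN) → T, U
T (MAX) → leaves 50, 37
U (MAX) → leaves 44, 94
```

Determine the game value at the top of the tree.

D (MAX): max(79, 6, 3) = 79
E (MAX): max(63, 37) = 63
C (MIN): min(79, 63, 67) = 63
G (MAX): max(31, 16) = 31
H (MAX): max(53, 92) = 92
F (MIN): min(31, 92) = 31
B (MAX): max(63, 31) = 63
K (MAX): max(25, 67) = 67
L (MAX): max(91, 88, 98) = 98
J (MIN): min(67, 98) = 67
N (MAX): max(36, 23) = 36
O (MAX): max(97, 33) = 97
P (MAX): max(97, 81) = 97
M (MIN): min(36, 97, 97) = 36
Q (MIN): min(84, 52, 30) = 30
I (MAX): max(67, 36, 30) = 67
T (MAX): max(50, 37) = 50
U (MAX): max(44, 94) = 94
S (MIN): min(50, 94) = 50
R (MAX): max(50, 79) = 79
Root (MIN): min(63, 67, 79) = 63

63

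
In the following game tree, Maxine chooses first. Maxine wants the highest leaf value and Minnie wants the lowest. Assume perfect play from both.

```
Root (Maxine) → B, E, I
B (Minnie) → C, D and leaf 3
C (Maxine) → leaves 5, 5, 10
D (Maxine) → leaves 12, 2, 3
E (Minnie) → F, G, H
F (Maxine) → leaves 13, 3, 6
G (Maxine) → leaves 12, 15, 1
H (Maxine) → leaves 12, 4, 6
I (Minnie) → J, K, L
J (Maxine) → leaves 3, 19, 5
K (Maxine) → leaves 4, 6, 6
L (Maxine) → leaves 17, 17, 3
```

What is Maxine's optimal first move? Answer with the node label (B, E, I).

E

C (Maxine): max(5, 5, 10) = 10
D (Maxine): max(12, 2, 3) = 12
B (Minnie): min(10, 12, 3) = 3
F (Maxine): max(13, 3, 6) = 13
G (Maxine): max(12, 15, 1) = 15
H (Maxine): max(12, 4, 6) = 12
E (Minnie): min(13, 15, 12) = 12
J (Maxine): max(3, 19, 5) = 19
K (Maxine): max(4, 6, 6) = 6
L (Maxine): max(17, 17, 3) = 17
I (Minnie): min(19, 6, 17) = 6
Root (Maxine): max(3, 12, 6) = 12
Maxine picks the child with the highest value: E (value 12).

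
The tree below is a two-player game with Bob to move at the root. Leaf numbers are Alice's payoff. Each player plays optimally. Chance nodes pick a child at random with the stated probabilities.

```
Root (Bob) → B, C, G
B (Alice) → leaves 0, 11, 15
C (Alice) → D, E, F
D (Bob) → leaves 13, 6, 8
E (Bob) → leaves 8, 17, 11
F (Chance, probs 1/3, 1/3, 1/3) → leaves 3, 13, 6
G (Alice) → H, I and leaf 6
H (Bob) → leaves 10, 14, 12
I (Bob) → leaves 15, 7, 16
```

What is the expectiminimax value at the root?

8

B (Alice): max(0, 11, 15) = 15
D (Bob): min(13, 6, 8) = 6
E (Bob): min(8, 17, 11) = 8
F (Chance): 1/3·3 + 1/3·13 + 1/3·6 = 7.33
C (Alice): max(6, 8, 7.33) = 8
H (Bob): min(10, 14, 12) = 10
I (Bob): min(15, 7, 16) = 7
G (Alice): max(10, 7, 6) = 10
Root (Bob): min(15, 8, 10) = 8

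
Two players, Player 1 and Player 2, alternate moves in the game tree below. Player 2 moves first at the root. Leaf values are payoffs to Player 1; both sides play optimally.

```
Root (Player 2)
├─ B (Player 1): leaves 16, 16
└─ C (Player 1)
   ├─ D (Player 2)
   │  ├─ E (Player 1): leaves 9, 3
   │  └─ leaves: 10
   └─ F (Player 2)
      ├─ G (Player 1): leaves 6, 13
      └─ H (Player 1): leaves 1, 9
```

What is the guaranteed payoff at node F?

G: max(6, 13) = 13
H: max(1, 9) = 9
F: min(13, 9) = 9

9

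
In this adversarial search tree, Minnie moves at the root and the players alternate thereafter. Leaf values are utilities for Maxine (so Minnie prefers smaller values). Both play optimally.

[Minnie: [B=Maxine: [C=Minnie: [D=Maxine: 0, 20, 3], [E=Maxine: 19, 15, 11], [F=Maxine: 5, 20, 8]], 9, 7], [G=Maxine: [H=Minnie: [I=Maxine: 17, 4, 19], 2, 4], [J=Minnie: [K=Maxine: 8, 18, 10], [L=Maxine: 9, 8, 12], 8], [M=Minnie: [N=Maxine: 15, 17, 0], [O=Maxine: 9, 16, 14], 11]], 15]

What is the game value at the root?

11

D (Maxine): max(0, 20, 3) = 20
E (Maxine): max(19, 15, 11) = 19
F (Maxine): max(5, 20, 8) = 20
C (Minnie): min(20, 19, 20) = 19
B (Maxine): max(19, 9, 7) = 19
I (Maxine): max(17, 4, 19) = 19
H (Minnie): min(19, 2, 4) = 2
K (Maxine): max(8, 18, 10) = 18
L (Maxine): max(9, 8, 12) = 12
J (Minnie): min(18, 12, 8) = 8
N (Maxine): max(15, 17, 0) = 17
O (Maxine): max(9, 16, 14) = 16
M (Minnie): min(17, 16, 11) = 11
G (Maxine): max(2, 8, 11) = 11
Root (Minnie): min(19, 11, 15) = 11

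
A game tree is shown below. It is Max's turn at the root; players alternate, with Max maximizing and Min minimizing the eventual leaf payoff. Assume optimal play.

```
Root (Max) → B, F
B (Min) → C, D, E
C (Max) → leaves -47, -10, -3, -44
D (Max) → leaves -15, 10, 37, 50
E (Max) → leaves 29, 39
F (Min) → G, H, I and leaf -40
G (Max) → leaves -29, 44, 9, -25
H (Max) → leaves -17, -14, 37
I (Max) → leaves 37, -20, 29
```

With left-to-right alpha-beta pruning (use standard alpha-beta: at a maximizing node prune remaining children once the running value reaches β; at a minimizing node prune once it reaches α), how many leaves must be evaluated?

16

C [α=-∞,β=+∞]: v=-3
D [α=-∞,β=-3]: v=10 after child 2 ≥ β → β-cutoff, skip 2
E [α=-∞,β=-3]: v=29 after child 1 ≥ β → β-cutoff, skip 1
B [α=-∞,β=+∞]: v=-3
G [α=-3,β=+∞]: v=44
H [α=-3,β=44]: v=37
I [α=-3,β=37]: v=37 after child 1 ≥ β → β-cutoff, skip 2
F [α=-3,β=+∞]: v=-40
Root [α=-∞,β=+∞]: v=-3
Leaves evaluated: 16 of 21.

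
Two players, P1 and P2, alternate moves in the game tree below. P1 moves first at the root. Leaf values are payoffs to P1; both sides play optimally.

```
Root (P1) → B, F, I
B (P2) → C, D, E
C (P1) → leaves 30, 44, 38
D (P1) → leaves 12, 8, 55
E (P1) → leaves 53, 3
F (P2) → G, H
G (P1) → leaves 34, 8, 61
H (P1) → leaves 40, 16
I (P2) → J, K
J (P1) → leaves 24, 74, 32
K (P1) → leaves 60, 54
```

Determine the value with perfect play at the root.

C (P1): max(30, 44, 38) = 44
D (P1): max(12, 8, 55) = 55
E (P1): max(53, 3) = 53
B (P2): min(44, 55, 53) = 44
G (P1): max(34, 8, 61) = 61
H (P1): max(40, 16) = 40
F (P2): min(61, 40) = 40
J (P1): max(24, 74, 32) = 74
K (P1): max(60, 54) = 60
I (P2): min(74, 60) = 60
Root (P1): max(44, 40, 60) = 60

60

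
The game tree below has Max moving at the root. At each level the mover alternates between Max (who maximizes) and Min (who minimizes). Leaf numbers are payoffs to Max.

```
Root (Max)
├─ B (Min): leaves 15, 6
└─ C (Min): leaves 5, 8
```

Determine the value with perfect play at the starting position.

B (Min): min(15, 6) = 6
C (Min): min(5, 8) = 5
Root (Max): max(6, 5) = 6

6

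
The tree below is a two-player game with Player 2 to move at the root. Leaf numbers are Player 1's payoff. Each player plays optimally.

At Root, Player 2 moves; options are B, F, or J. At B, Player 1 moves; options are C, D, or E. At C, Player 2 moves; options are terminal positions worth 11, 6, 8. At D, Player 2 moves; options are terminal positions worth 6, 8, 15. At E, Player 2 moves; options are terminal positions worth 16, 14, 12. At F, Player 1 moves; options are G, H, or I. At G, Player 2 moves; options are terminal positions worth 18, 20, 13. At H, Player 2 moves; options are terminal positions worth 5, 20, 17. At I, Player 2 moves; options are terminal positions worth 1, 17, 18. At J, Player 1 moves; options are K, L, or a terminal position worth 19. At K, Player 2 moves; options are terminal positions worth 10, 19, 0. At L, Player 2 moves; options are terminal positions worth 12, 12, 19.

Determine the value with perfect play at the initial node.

12

C (Player 2): min(11, 6, 8) = 6
D (Player 2): min(6, 8, 15) = 6
E (Player 2): min(16, 14, 12) = 12
B (Player 1): max(6, 6, 12) = 12
G (Player 2): min(18, 20, 13) = 13
H (Player 2): min(5, 20, 17) = 5
I (Player 2): min(1, 17, 18) = 1
F (Player 1): max(13, 5, 1) = 13
K (Player 2): min(10, 19, 0) = 0
L (Player 2): min(12, 12, 19) = 12
J (Player 1): max(0, 12, 19) = 19
Root (Player 2): min(12, 13, 19) = 12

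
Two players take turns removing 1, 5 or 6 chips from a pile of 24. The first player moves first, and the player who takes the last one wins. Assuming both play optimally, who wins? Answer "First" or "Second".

Second

Compute winning (W) and losing (L) positions by backward induction:
i:   0  1  2  3  4  5  6  7  8  9 10 11 12 13 14 15 16 17 18 19 20 21 22 23 24
     L  W  L  W  L  W  W  W  W  W  W  L  W  L  W  L  W  W  W  W  W  W  L  W  L
Position 24 is L, so the second player wins.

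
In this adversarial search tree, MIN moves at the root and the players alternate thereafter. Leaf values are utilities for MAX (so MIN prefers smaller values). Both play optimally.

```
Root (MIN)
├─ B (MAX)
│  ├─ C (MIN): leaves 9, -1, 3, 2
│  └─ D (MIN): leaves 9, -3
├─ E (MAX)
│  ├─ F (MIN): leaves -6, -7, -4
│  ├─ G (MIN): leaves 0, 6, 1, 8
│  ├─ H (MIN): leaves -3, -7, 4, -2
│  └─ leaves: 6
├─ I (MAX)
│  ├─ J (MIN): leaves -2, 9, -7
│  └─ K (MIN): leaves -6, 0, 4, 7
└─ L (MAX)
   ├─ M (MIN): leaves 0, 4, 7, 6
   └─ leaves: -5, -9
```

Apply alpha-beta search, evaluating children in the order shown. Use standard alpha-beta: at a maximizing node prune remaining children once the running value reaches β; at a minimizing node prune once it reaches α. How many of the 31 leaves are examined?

C [α=-∞,β=+∞]: v=-1
D [α=-1,β=+∞]: v=-3
B [α=-∞,β=+∞]: v=-1
F [α=-∞,β=-1]: v=-7
G [α=-7,β=-1]: v=0
E [α=-∞,β=-1]: v=0 after child 2 ≥ β → β-cutoff, skip 2
J [α=-∞,β=-1]: v=-7
K [α=-7,β=-1]: v=-6
I [α=-∞,β=-1]: v=-6
M [α=-∞,β=-6]: v=0
L [α=-∞,β=-6]: v=0 after child 1 ≥ β → β-cutoff, skip 2
Root [α=-∞,β=+∞]: v=-6
Leaves evaluated: 24 of 31.

24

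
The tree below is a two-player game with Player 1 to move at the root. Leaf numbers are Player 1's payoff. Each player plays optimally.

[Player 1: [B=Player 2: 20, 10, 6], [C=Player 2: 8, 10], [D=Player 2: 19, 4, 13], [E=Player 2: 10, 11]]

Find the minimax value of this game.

B (Player 2): min(20, 10, 6) = 6
C (Player 2): min(8, 10) = 8
D (Player 2): min(19, 4, 13) = 4
E (Player 2): min(10, 11) = 10
Root (Player 1): max(6, 8, 4, 10) = 10

10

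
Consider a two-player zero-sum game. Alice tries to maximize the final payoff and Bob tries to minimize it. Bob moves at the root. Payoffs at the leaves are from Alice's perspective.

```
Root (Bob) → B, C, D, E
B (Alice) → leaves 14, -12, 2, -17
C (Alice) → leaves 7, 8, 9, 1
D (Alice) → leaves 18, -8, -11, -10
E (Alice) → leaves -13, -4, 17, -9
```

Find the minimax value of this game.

B (Alice): max(14, -12, 2, -17) = 14
C (Alice): max(7, 8, 9, 1) = 9
D (Alice): max(18, -8, -11, -10) = 18
E (Alice): max(-13, -4, 17, -9) = 17
Root (Bob): min(14, 9, 18, 17) = 9

9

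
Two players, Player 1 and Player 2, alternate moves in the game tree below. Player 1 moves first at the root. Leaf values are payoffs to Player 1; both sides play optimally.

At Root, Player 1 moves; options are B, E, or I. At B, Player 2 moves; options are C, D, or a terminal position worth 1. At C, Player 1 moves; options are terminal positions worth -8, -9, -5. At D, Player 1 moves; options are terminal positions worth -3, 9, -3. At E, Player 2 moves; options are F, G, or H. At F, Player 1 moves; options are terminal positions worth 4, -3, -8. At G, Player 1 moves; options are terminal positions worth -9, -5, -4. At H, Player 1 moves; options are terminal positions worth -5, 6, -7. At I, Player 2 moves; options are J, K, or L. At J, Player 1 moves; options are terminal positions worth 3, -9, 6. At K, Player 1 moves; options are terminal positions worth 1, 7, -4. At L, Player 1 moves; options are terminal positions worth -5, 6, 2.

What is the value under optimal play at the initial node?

C (Player 1): max(-8, -9, -5) = -5
D (Player 1): max(-3, 9, -3) = 9
B (Player 2): min(-5, 9, 1) = -5
F (Player 1): max(4, -3, -8) = 4
G (Player 1): max(-9, -5, -4) = -4
H (Player 1): max(-5, 6, -7) = 6
E (Player 2): min(4, -4, 6) = -4
J (Player 1): max(3, -9, 6) = 6
K (Player 1): max(1, 7, -4) = 7
L (Player 1): max(-5, 6, 2) = 6
I (Player 2): min(6, 7, 6) = 6
Root (Player 1): max(-5, -4, 6) = 6

6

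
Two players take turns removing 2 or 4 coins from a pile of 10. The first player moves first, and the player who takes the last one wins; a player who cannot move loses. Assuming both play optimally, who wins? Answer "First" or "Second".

Positions where the player to move wins (W) vs loses (L):
i:   0  1  2  3  4  5  6  7  8  9 10
     L  L  W  W  W  W  L  L  W  W  W
Position 10 is W, so the first player wins.

First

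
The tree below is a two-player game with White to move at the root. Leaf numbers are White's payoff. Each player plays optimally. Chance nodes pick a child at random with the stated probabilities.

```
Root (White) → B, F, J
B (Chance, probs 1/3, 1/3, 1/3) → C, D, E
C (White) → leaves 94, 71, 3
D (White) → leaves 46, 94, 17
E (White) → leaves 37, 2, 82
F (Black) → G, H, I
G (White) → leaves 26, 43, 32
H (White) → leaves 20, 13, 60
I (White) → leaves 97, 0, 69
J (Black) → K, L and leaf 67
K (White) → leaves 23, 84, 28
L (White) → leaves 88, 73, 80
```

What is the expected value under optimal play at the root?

90

C (White): max(94, 71, 3) = 94
D (White): max(46, 94, 17) = 94
E (White): max(37, 2, 82) = 82
B (Chance): 1/3·94 + 1/3·94 + 1/3·82 = 90
G (White): max(26, 43, 32) = 43
H (White): max(20, 13, 60) = 60
I (White): max(97, 0, 69) = 97
F (Black): min(43, 60, 97) = 43
K (White): max(23, 84, 28) = 84
L (White): max(88, 73, 80) = 88
J (Black): min(84, 88, 67) = 67
Root (White): max(90, 43, 67) = 90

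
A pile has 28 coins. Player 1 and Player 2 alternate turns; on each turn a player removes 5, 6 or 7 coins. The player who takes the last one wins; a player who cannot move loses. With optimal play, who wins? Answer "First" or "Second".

Second

i:   0  1  2  3  4  5  6  7  8  9 10 11 12 13 14 15 16 17 18 19 20 21 22 23 24 25 26 27 28
     L  L  L  L  L  W  W  W  W  W  W  W  L  L  L  L  L  W  W  W  W  W  W  W  L  L  L  L  L
Position 28 is L, so the second player wins.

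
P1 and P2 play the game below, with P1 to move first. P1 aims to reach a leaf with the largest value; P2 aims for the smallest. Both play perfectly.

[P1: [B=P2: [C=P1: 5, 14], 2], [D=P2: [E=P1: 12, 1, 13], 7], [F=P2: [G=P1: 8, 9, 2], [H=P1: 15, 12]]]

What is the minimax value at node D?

7

E: max(12, 1, 13) = 13
D: min(13, 7) = 7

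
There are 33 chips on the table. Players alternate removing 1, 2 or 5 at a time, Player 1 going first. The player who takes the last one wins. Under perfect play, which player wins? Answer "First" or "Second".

Second

Compute winning (W) and losing (L) positions by backward induction:
i:   0  1  2  3  4  5  6  7  8  9 10 11 12 13 14 15 16 17 18 19 20 21 22 23 24 25 26 27 28 29 30 31 32 33
     L  W  W  L  W  W  L  W  W  L  W  W  L  W  W  L  W  W  L  W  W  L  W  W  L  W  W  L  W  W  L  W  W  L
Position 33 is L, so the second player wins.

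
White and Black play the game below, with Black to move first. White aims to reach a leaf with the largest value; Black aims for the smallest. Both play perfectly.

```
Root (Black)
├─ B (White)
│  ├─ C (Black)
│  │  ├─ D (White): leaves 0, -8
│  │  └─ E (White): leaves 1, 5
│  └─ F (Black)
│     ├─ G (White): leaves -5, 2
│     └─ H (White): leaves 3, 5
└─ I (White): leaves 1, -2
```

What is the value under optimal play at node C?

0

D: max(0, -8) = 0
E: max(1, 5) = 5
C: min(0, 5) = 0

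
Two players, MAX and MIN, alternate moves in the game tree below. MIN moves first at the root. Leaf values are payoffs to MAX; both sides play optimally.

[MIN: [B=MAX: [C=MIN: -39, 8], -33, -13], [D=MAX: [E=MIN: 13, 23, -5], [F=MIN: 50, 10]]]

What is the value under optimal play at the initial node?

-13

C (MIN): min(-39, 8) = -39
B (MAX): max(-39, -33, -13) = -13
E (MIN): min(13, 23, -5) = -5
F (MIN): min(50, 10) = 10
D (MAX): max(-5, 10) = 10
Root (MIN): min(-13, 10) = -13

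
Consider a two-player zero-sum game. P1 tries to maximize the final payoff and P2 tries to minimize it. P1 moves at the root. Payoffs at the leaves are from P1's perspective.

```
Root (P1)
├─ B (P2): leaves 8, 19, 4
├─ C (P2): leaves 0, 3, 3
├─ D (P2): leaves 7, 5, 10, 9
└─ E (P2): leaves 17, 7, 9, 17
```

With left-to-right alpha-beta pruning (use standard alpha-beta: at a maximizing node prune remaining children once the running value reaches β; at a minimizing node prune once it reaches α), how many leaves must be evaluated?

12

B [α=-∞,β=+∞]: v=4
C [α=4,β=+∞]: v=0 after child 1 ≤ α → α-cutoff, skip 2
D [α=4,β=+∞]: v=5
E [α=5,β=+∞]: v=7
Root [α=-∞,β=+∞]: v=7
Leaves evaluated: 12 of 14.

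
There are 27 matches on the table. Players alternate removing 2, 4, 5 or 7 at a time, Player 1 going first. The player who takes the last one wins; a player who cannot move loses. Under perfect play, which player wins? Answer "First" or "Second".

Second

i:   0  1  2  3  4  5  6  7  8  9 10 11 12 13 14 15 16 17 18 19 20 21 22 23 24 25 26 27
     L  L  W  W  W  W  W  W  W  L  L  W  W  W  W  W  W  W  L  L  W  W  W  W  W  W  W  L
Position 27 is L, so the second player wins.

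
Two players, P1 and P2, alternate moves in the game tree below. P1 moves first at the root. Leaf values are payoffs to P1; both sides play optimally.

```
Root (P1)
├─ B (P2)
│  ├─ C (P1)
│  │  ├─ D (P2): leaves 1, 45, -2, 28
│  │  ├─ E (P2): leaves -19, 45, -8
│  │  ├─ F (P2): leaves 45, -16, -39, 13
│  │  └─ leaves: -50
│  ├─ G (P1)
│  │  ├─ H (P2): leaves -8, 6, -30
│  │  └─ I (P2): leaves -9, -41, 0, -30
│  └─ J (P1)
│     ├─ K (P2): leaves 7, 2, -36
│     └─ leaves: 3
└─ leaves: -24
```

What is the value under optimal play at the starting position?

-24

D (P2): min(1, 45, -2, 28) = -2
E (P2): min(-19, 45, -8) = -19
F (P2): min(45, -16, -39, 13) = -39
C (P1): max(-2, -19, -39, -50) = -2
H (P2): min(-8, 6, -30) = -30
I (P2): min(-9, -41, 0, -30) = -41
G (P1): max(-30, -41) = -30
K (P2): min(7, 2, -36) = -36
J (P1): max(-36, 3) = 3
B (P2): min(-2, -30, 3) = -30
Root (P1): max(-30, -24) = -24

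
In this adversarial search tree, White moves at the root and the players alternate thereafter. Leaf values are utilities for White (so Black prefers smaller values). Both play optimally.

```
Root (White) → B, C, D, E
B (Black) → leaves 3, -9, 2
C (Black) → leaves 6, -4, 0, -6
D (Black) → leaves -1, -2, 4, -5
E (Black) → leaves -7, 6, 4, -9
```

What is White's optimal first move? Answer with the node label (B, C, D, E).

D

B (Black): min(3, -9, 2) = -9
C (Black): min(6, -4, 0, -6) = -6
D (Black): min(-1, -2, 4, -5) = -5
E (Black): min(-7, 6, 4, -9) = -9
Root (White): max(-9, -6, -5, -9) = -5
White picks the child with the highest value: D (value -5).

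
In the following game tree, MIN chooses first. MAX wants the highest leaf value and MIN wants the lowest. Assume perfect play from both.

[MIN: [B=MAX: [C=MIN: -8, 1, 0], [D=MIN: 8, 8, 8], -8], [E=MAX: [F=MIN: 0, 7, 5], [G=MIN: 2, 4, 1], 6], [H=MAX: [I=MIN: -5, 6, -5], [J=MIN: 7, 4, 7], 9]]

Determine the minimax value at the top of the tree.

C (MIN): min(-8, 1, 0) = -8
D (MIN): min(8, 8, 8) = 8
B (MAX): max(-8, 8, -8) = 8
F (MIN): min(0, 7, 5) = 0
G (MIN): min(2, 4, 1) = 1
E (MAX): max(0, 1, 6) = 6
I (MIN): min(-5, 6, -5) = -5
J (MIN): min(7, 4, 7) = 4
H (MAX): max(-5, 4, 9) = 9
Root (MIN): min(8, 6, 9) = 6

6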